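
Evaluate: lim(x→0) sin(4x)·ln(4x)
This is a 0·∞ indeterminate form.

Rewrite 0·∞ as a quotient (0/0 or ∞/∞ form), then apply L'Hôpital's rule:
  lim(x→0) sin(4x)·ln(4x) = 0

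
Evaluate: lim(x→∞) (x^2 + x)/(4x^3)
This is an ∞/∞ indeterminate form.

Apply L'Hôpital's rule: differentiate numerator and denominator separately.
  f(x) = x^2 + x   ⇒   f'(x) = 2·x + 1
  g(x) = 4·x^3   ⇒   g'(x) = 12·x^2
  lim(x→∞) f'(x)/g'(x) = lim(x→∞) (2·x + 1)/(12·x^2)
  = 0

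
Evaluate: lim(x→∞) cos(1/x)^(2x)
This is an exponential indeterminate form.

For exponential indeterminate forms, take the natural log:
  Let L = lim(x→∞) cos(1/x)^(2x)
  Then ln(L) = lim(x→∞) [exponent × ln(base)]
  Evaluate using L'Hôpital or standard limits, then exponentiate.
  L = 1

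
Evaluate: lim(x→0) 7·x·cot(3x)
This is a 0·∞ indeterminate form.

Rewrite 0·∞ as a quotient (0/0 or ∞/∞ form), then apply L'Hôpital's rule:
  lim(x→0) 7·x·cot(3x) = 7/3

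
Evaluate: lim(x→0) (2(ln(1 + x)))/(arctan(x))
This is a 0/0 indeterminate form.

Apply L'Hôpital's rule: differentiate numerator and denominator separately.
  f(x) = 2·ln(x + 1)   ⇒   f'(x) = 2/(x + 1)
  g(x) = atan(x)   ⇒   g'(x) = 1/(x^2 + 1)
  lim(x→0) f'(x)/g'(x) = lim(x→0) (2/(x + 1))/(1/(x^2 + 1))
  = 2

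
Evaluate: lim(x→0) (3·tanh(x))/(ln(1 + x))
This is a 0/0 indeterminate form.

Apply L'Hôpital's rule: differentiate numerator and denominator separately.
  f(x) = 3·tanh(x)   ⇒   f'(x) = 3 - 3·tanh(x)^2
  g(x) = ln(x + 1)   ⇒   g'(x) = 1/(x + 1)
  lim(x→0) f'(x)/g'(x) = lim(x→0) (3 - 3·tanh(x)^2)/(1/(x + 1))
  = 3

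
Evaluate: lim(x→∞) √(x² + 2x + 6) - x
This is an ∞-∞ indeterminate form.

Combine fractions or rationalize to convert ∞-∞ to 0/0 form:
  lim(x→∞) √(x² + 2x + 6) - x = 1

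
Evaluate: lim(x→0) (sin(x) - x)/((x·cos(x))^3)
This is a 0/0 indeterminate form.

Apply L'Hôpital's rule: differentiate numerator and denominator separately.
  f(x) = -x + sin(x)   ⇒   f'(x) = cos(x) - 1
  g(x) = x^3·cos(x)^3   ⇒   g'(x) = -3·x^3·sin(x)·cos(x)^2 + 3·x^2·cos(x)^3
  lim(x→0) f'(x)/g'(x) = lim(x→0) (cos(x) - 1)/(-3·x^3·sin(x)·cos(x)^2 + 3·x^2·cos(x)^3)
  = -1/6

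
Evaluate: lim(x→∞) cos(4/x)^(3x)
This is an exponential indeterminate form.

For exponential indeterminate forms, take the natural log:
  Let L = lim(x→∞) cos(4/x)^(3x)
  Then ln(L) = lim(x→∞) [exponent × ln(base)]
  Evaluate using L'Hôpital or standard limits, then exponentiate.
  L = 1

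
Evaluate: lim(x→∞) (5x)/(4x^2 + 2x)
This is an ∞/∞ indeterminate form.

Apply L'Hôpital's rule: differentiate numerator and denominator separately.
  f(x) = 5·x   ⇒   f'(x) = 5
  g(x) = 4·x^2 + 2·x   ⇒   g'(x) = 8·x + 2
  lim(x→∞) f'(x)/g'(x) = lim(x→∞) (5)/(8·x + 2)
  = 0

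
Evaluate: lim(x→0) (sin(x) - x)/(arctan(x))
This is a 0/0 indeterminate form.

Apply L'Hôpital's rule: differentiate numerator and denominator separately.
  f(x) = -x + sin(x)   ⇒   f'(x) = cos(x) - 1
  g(x) = atan(x)   ⇒   g'(x) = 1/(x^2 + 1)
  lim(x→0) f'(x)/g'(x) = lim(x→0) (cos(x) - 1)/(1/(x^2 + 1))
  = 0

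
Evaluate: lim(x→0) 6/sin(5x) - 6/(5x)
This is an ∞-∞ indeterminate form.

Combine fractions or rationalize to convert ∞-∞ to 0/0 form:
  lim(x→0) 6/sin(5x) - 6/(5x) = 0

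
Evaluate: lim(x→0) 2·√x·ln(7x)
This is a 0·∞ indeterminate form.

Rewrite 0·∞ as a quotient (0/0 or ∞/∞ form), then apply L'Hôpital's rule:
  lim(x→0) 2·√x·ln(7x) = 0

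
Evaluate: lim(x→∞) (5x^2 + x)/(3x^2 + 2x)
This is an ∞/∞ indeterminate form.

Apply L'Hôpital's rule: differentiate numerator and denominator separately.
  f(x) = 5·x^2 + x   ⇒   f'(x) = 10·x + 1
  g(x) = 3·x^2 + 2·x   ⇒   g'(x) = 6·x + 2
  lim(x→∞) f'(x)/g'(x) = lim(x→∞) (10·x + 1)/(6·x + 2)
  = 5/3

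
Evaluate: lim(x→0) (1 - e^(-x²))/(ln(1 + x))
This is a 0/0 indeterminate form.

Apply L'Hôpital's rule: differentiate numerator and denominator separately.
  f(x) = 1 - e^(-x^2)   ⇒   f'(x) = 2·x·e^(-x^2)
  g(x) = ln(x + 1)   ⇒   g'(x) = 1/(x + 1)
  lim(x→0) f'(x)/g'(x) = lim(x→0) (2·x·e^(-x^2))/(1/(x + 1))
  = 0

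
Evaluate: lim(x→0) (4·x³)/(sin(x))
This is a 0/0 indeterminate form.

Apply L'Hôpital's rule: differentiate numerator and denominator separately.
  f(x) = 4·x^3   ⇒   f'(x) = 12·x^2
  g(x) = sin(x)   ⇒   g'(x) = cos(x)
  lim(x→0) f'(x)/g'(x) = lim(x→0) (12·x^2)/(cos(x))
  = 0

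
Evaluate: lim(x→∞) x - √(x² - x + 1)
This is an ∞-∞ indeterminate form.

Combine fractions or rationalize to convert ∞-∞ to 0/0 form:
  lim(x→∞) x - √(x² - x + 1) = 1/2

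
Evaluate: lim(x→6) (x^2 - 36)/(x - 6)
This is a standard limit.

Factor or rationalize the expression:
  lim(x→6) (x^2 - 36)/(x - 6) = 12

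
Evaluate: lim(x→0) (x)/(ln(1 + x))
This is a 0/0 indeterminate form.

Apply L'Hôpital's rule: differentiate numerator and denominator separately.
  f(x) = x   ⇒   f'(x) = 1
  g(x) = ln(x + 1)   ⇒   g'(x) = 1/(x + 1)
  lim(x→0) f'(x)/g'(x) = lim(x→0) (1)/(1/(x + 1))
  = 1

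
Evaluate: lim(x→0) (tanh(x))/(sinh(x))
This is a 0/0 indeterminate form.

Apply L'Hôpital's rule: differentiate numerator and denominator separately.
  f(x) = tanh(x)   ⇒   f'(x) = 1 - tanh(x)^2
  g(x) = sinh(x)   ⇒   g'(x) = cosh(x)
  lim(x→0) f'(x)/g'(x) = lim(x→0) (1 - tanh(x)^2)/(cosh(x))
  = 1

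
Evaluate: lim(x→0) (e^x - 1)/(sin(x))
This is a 0/0 indeterminate form.

Apply L'Hôpital's rule: differentiate numerator and denominator separately.
  f(x) = e^(x) - 1   ⇒   f'(x) = e^(x)
  g(x) = sin(x)   ⇒   g'(x) = cos(x)
  lim(x→0) f'(x)/g'(x) = lim(x→0) (e^(x))/(cos(x))
  = 1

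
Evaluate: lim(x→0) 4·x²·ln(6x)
This is a 0·∞ indeterminate form.

Rewrite 0·∞ as a quotient (0/0 or ∞/∞ form), then apply L'Hôpital's rule:
  lim(x→0) 4·x²·ln(6x) = 0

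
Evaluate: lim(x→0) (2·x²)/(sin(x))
This is a 0/0 indeterminate form.

Apply L'Hôpital's rule: differentiate numerator and denominator separately.
  f(x) = 2·x^2   ⇒   f'(x) = 4·x
  g(x) = sin(x)   ⇒   g'(x) = cos(x)
  lim(x→0) f'(x)/g'(x) = lim(x→0) (4·x)/(cos(x))
  = 0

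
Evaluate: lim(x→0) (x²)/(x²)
This is a 0/0 indeterminate form.

Apply L'Hôpital's rule: differentiate numerator and denominator separately.
  f(x) = x^2   ⇒   f'(x) = 2·x
  g(x) = x^2   ⇒   g'(x) = 2·x
  lim(x→0) f'(x)/g'(x) = lim(x→0) (2·x)/(2·x)
  = 1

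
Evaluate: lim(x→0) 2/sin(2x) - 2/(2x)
This is an ∞-∞ indeterminate form.

Combine fractions or rationalize to convert ∞-∞ to 0/0 form:
  lim(x→0) 2/sin(2x) - 2/(2x) = 0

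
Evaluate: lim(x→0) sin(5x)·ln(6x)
This is a 0·∞ indeterminate form.

Rewrite 0·∞ as a quotient (0/0 or ∞/∞ form), then apply L'Hôpital's rule:
  lim(x→0) sin(5x)·ln(6x) = 0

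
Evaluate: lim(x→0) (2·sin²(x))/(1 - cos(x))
This is a 0/0 indeterminate form.

Apply L'Hôpital's rule: differentiate numerator and denominator separately.
  f(x) = 2·sin(x)^2   ⇒   f'(x) = 4·sin(x)·cos(x)
  g(x) = 1 - cos(x)   ⇒   g'(x) = sin(x)
  lim(x→0) f'(x)/g'(x) = lim(x→0) (4·sin(x)·cos(x))/(sin(x))
  = 4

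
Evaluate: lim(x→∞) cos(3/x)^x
This is an exponential indeterminate form.

For exponential indeterminate forms, take the natural log:
  Let L = lim(x→∞) cos(3/x)^x
  Then ln(L) = lim(x→∞) [exponent × ln(base)]
  Evaluate using L'Hôpital or standard limits, then exponentiate.
  L = 1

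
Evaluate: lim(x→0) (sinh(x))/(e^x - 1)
This is a 0/0 indeterminate form.

Apply L'Hôpital's rule: differentiate numerator and denominator separately.
  f(x) = sinh(x)   ⇒   f'(x) = cosh(x)
  g(x) = e^(x) - 1   ⇒   g'(x) = e^(x)
  lim(x→0) f'(x)/g'(x) = lim(x→0) (cosh(x))/(e^(x))
  = 1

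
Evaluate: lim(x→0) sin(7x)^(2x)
This is an exponential indeterminate form.

For exponential indeterminate forms, take the natural log:
  Let L = lim(x→0) sin(7x)^(2x)
  Then ln(L) = lim(x→0) [exponent × ln(base)]
  Evaluate using L'Hôpital or standard limits, then exponentiate.
  L = 1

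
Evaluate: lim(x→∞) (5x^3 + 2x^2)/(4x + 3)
This is an ∞/∞ indeterminate form.

Apply L'Hôpital's rule: differentiate numerator and denominator separately.
  f(x) = 5·x^3 + 2·x^2   ⇒   f'(x) = 15·x^2 + 4·x
  g(x) = 4·x + 3   ⇒   g'(x) = 4
  lim(x→∞) f'(x)/g'(x) = lim(x→∞) (15·x^2 + 4·x)/(4)
  = ∞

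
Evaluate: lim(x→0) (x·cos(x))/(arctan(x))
This is a 0/0 indeterminate form.

Apply L'Hôpital's rule: differentiate numerator and denominator separately.
  f(x) = x·cos(x)   ⇒   f'(x) = -x·sin(x) + cos(x)
  g(x) = atan(x)   ⇒   g'(x) = 1/(x^2 + 1)
  lim(x→0) f'(x)/g'(x) = lim(x→0) (-x·sin(x) + cos(x))/(1/(x^2 + 1))
  = 1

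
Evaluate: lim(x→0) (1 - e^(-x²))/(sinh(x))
This is a 0/0 indeterminate form.

Apply L'Hôpital's rule: differentiate numerator and denominator separately.
  f(x) = 1 - e^(-x^2)   ⇒   f'(x) = 2·x·e^(-x^2)
  g(x) = sinh(x)   ⇒   g'(x) = cosh(x)
  lim(x→0) f'(x)/g'(x) = lim(x→0) (2·x·e^(-x^2))/(cosh(x))
  = 0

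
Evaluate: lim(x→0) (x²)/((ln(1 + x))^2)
This is a 0/0 indeterminate form.

Apply L'Hôpital's rule: differentiate numerator and denominator separately.
  f(x) = x^2   ⇒   f'(x) = 2·x
  g(x) = ln(x + 1)^2   ⇒   g'(x) = 2·ln(x + 1)/(x + 1)
  lim(x→0) f'(x)/g'(x) = lim(x→0) (2·x)/(2·ln(x + 1)/(x + 1))
  = 1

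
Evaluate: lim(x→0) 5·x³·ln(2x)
This is a 0·∞ indeterminate form.

Rewrite 0·∞ as a quotient (0/0 or ∞/∞ form), then apply L'Hôpital's rule:
  lim(x→0) 5·x³·ln(2x) = 0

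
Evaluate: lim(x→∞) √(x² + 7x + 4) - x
This is an ∞-∞ indeterminate form.

Combine fractions or rationalize to convert ∞-∞ to 0/0 form:
  lim(x→∞) √(x² + 7x + 4) - x = 7/2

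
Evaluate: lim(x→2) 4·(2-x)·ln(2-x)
This is a 0·∞ indeterminate form.

Rewrite 0·∞ as a quotient (0/0 or ∞/∞ form), then apply L'Hôpital's rule:
  lim(x→2) 4·(2-x)·ln(2-x) = 0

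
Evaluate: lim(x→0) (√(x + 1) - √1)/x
This is a standard limit.

Factor or rationalize the expression:
  lim(x→0) (√(x + 1) - √1)/x = 1/2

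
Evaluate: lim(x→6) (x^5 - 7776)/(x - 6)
This is a standard limit.

Factor or rationalize the expression:
  lim(x→6) (x^5 - 7776)/(x - 6) = 6480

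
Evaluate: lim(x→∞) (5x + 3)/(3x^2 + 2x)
This is an ∞/∞ indeterminate form.

Apply L'Hôpital's rule: differentiate numerator and denominator separately.
  f(x) = 5·x + 3   ⇒   f'(x) = 5
  g(x) = 3·x^2 + 2·x   ⇒   g'(x) = 6·x + 2
  lim(x→∞) f'(x)/g'(x) = lim(x→∞) (5)/(6·x + 2)
  = 0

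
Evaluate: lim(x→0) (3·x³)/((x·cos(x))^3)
This is a 0/0 indeterminate form.

Apply L'Hôpital's rule: differentiate numerator and denominator separately.
  f(x) = 3·x^3   ⇒   f'(x) = 9·x^2
  g(x) = x^3·cos(x)^3   ⇒   g'(x) = -3·x^3·sin(x)·cos(x)^2 + 3·x^2·cos(x)^3
  lim(x→0) f'(x)/g'(x) = lim(x→0) (9·x^2)/(-3·x^3·sin(x)·cos(x)^2 + 3·x^2·cos(x)^3)
  = 3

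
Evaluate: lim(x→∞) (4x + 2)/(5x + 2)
This is an ∞/∞ indeterminate form.

Apply L'Hôpital's rule: differentiate numerator and denominator separately.
  f(x) = 4·x + 2   ⇒   f'(x) = 4
  g(x) = 5·x + 2   ⇒   g'(x) = 5
  lim(x→∞) f'(x)/g'(x) = lim(x→∞) (4)/(5)
  = 4/5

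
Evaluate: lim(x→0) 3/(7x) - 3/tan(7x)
This is an ∞-∞ indeterminate form.

Combine fractions or rationalize to convert ∞-∞ to 0/0 form:
  lim(x→0) 3/(7x) - 3/tan(7x) = 0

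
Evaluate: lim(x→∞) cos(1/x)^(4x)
This is an exponential indeterminate form.

For exponential indeterminate forms, take the natural log:
  Let L = lim(x→∞) cos(1/x)^(4x)
  Then ln(L) = lim(x→∞) [exponent × ln(base)]
  Evaluate using L'Hôpital or standard limits, then exponentiate.
  L = 1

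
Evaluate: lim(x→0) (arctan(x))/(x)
This is a 0/0 indeterminate form.

Apply L'Hôpital's rule: differentiate numerator and denominator separately.
  f(x) = atan(x)   ⇒   f'(x) = 1/(x^2 + 1)
  g(x) = x   ⇒   g'(x) = 1
  lim(x→0) f'(x)/g'(x) = lim(x→0) (1/(x^2 + 1))/(1)
  = 1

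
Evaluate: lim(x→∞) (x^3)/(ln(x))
This is an ∞/∞ indeterminate form.

Apply L'Hôpital's rule: differentiate numerator and denominator separately.
  f(x) = x^3   ⇒   f'(x) = 3·x^2
  g(x) = ln(x)   ⇒   g'(x) = 1/x
  lim(x→∞) f'(x)/g'(x) = lim(x→∞) (3·x^2)/(1/x)
  = ∞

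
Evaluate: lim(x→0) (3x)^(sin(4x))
This is an exponential indeterminate form.

For exponential indeterminate forms, take the natural log:
  Let L = lim(x→0) (3x)^(sin(4x))
  Then ln(L) = lim(x→0) [exponent × ln(base)]
  Evaluate using L'Hôpital or standard limits, then exponentiate.
  L = 1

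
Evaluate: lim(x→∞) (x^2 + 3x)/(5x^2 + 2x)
This is an ∞/∞ indeterminate form.

Apply L'Hôpital's rule: differentiate numerator and denominator separately.
  f(x) = x^2 + 3·x   ⇒   f'(x) = 2·x + 3
  g(x) = 5·x^2 + 2·x   ⇒   g'(x) = 10·x + 2
  lim(x→∞) f'(x)/g'(x) = lim(x→∞) (2·x + 3)/(10·x + 2)
  = 1/5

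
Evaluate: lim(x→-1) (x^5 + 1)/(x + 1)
This is a standard limit.

Factor or rationalize the expression:
  lim(x→-1) (x^5 + 1)/(x + 1) = 5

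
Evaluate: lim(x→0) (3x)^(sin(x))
This is an exponential indeterminate form.

For exponential indeterminate forms, take the natural log:
  Let L = lim(x→0) (3x)^(sin(x))
  Then ln(L) = lim(x→0) [exponent × ln(base)]
  Evaluate using L'Hôpital or standard limits, then exponentiate.
  L = 1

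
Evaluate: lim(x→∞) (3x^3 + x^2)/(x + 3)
This is an ∞/∞ indeterminate form.

Apply L'Hôpital's rule: differentiate numerator and denominator separately.
  f(x) = 3·x^3 + x^2   ⇒   f'(x) = 9·x^2 + 2·x
  g(x) = x + 3   ⇒   g'(x) = 1
  lim(x→∞) f'(x)/g'(x) = lim(x→∞) (9·x^2 + 2·x)/(1)
  = ∞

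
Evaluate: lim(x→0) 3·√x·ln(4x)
This is a 0·∞ indeterminate form.

Rewrite 0·∞ as a quotient (0/0 or ∞/∞ form), then apply L'Hôpital's rule:
  lim(x→0) 3·√x·ln(4x) = 0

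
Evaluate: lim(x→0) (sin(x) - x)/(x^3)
This is a 0/0 indeterminate form.

Apply L'Hôpital's rule: differentiate numerator and denominator separately.
  f(x) = -x + sin(x)   ⇒   f'(x) = cos(x) - 1
  g(x) = x^3   ⇒   g'(x) = 3·x^2
  lim(x→0) f'(x)/g'(x) = lim(x→0) (cos(x) - 1)/(3·x^2)
  = -1/6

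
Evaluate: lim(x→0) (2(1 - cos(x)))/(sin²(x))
This is a 0/0 indeterminate form.

Apply L'Hôpital's rule: differentiate numerator and denominator separately.
  f(x) = 2 - 2·cos(x)   ⇒   f'(x) = 2·sin(x)
  g(x) = sin(x)^2   ⇒   g'(x) = 2·sin(x)·cos(x)
  lim(x→0) f'(x)/g'(x) = lim(x→0) (2·sin(x))/(2·sin(x)·cos(x))
  = 1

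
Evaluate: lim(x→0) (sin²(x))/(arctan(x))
This is a 0/0 indeterminate form.

Apply L'Hôpital's rule: differentiate numerator and denominator separately.
  f(x) = sin(x)^2   ⇒   f'(x) = 2·sin(x)·cos(x)
  g(x) = atan(x)   ⇒   g'(x) = 1/(x^2 + 1)
  lim(x→0) f'(x)/g'(x) = lim(x→0) (2·sin(x)·cos(x))/(1/(x^2 + 1))
  = 0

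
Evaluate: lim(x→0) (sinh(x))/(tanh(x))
This is a 0/0 indeterminate form.

Apply L'Hôpital's rule: differentiate numerator and denominator separately.
  f(x) = sinh(x)   ⇒   f'(x) = cosh(x)
  g(x) = tanh(x)   ⇒   g'(x) = 1 - tanh(x)^2
  lim(x→0) f'(x)/g'(x) = lim(x→0) (cosh(x))/(1 - tanh(x)^2)
  = 1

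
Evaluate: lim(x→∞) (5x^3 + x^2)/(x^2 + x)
This is an ∞/∞ indeterminate form.

Apply L'Hôpital's rule: differentiate numerator and denominator separately.
  f(x) = 5·x^3 + x^2   ⇒   f'(x) = 15·x^2 + 2·x
  g(x) = x^2 + x   ⇒   g'(x) = 2·x + 1
  lim(x→∞) f'(x)/g'(x) = lim(x→∞) (15·x^2 + 2·x)/(2·x + 1)
  = ∞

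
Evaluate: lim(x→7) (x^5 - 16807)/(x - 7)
This is a standard limit.

Factor or rationalize the expression:
  lim(x→7) (x^5 - 16807)/(x - 7) = 12005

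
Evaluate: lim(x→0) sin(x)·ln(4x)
This is a 0·∞ indeterminate form.

Rewrite 0·∞ as a quotient (0/0 or ∞/∞ form), then apply L'Hôpital's rule:
  lim(x→0) sin(x)·ln(4x) = 0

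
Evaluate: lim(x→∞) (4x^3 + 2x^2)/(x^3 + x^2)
This is an ∞/∞ indeterminate form.

Apply L'Hôpital's rule: differentiate numerator and denominator separately.
  f(x) = 4·x^3 + 2·x^2   ⇒   f'(x) = 12·x^2 + 4·x
  g(x) = x^3 + x^2   ⇒   g'(x) = 3·x^2 + 2·x
  lim(x→∞) f'(x)/g'(x) = lim(x→∞) (12·x^2 + 4·x)/(3·x^2 + 2·x)
  = 4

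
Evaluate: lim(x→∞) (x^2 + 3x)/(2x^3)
This is an ∞/∞ indeterminate form.

Apply L'Hôpital's rule: differentiate numerator and denominator separately.
  f(x) = x^2 + 3·x   ⇒   f'(x) = 2·x + 3
  g(x) = 2·x^3   ⇒   g'(x) = 6·x^2
  lim(x→∞) f'(x)/g'(x) = lim(x→∞) (2·x + 3)/(6·x^2)
  = 0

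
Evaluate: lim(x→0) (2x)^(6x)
This is an exponential indeterminate form.

For exponential indeterminate forms, take the natural log:
  Let L = lim(x→0) (2x)^(6x)
  Then ln(L) = lim(x→0) [exponent × ln(base)]
  Evaluate using L'Hôpital or standard limits, then exponentiate.
  L = 1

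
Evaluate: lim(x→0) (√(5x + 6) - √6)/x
This is a standard limit.

Factor or rationalize the expression:
  lim(x→0) (√(5x + 6) - √6)/x = 5·sqrt(6)/12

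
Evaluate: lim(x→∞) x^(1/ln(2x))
This is an exponential indeterminate form.

For exponential indeterminate forms, take the natural log:
  Let L = lim(x→∞) x^(1/ln(2x))
  Then ln(L) = lim(x→∞) [exponent × ln(base)]
  Evaluate using L'Hôpital or standard limits, then exponentiate.
  L = e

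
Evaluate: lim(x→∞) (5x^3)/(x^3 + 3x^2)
This is an ∞/∞ indeterminate form.

Apply L'Hôpital's rule: differentiate numerator and denominator separately.
  f(x) = 5·x^3   ⇒   f'(x) = 15·x^2
  g(x) = x^3 + 3·x^2   ⇒   g'(x) = 3·x^2 + 6·x
  lim(x→∞) f'(x)/g'(x) = lim(x→∞) (15·x^2)/(3·x^2 + 6·x)
  = 5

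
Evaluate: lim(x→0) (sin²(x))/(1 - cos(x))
This is a 0/0 indeterminate form.

Apply L'Hôpital's rule: differentiate numerator and denominator separately.
  f(x) = sin(x)^2   ⇒   f'(x) = 2·sin(x)·cos(x)
  g(x) = 1 - cos(x)   ⇒   g'(x) = sin(x)
  lim(x→0) f'(x)/g'(x) = lim(x→0) (2·sin(x)·cos(x))/(sin(x))
  = 2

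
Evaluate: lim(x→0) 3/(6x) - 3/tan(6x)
This is an ∞-∞ indeterminate form.

Combine fractions or rationalize to convert ∞-∞ to 0/0 form:
  lim(x→0) 3/(6x) - 3/tan(6x) = 0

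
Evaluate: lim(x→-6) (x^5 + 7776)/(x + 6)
This is a standard limit.

Factor or rationalize the expression:
  lim(x→-6) (x^5 + 7776)/(x + 6) = 6480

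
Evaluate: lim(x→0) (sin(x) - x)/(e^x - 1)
This is a 0/0 indeterminate form.

Apply L'Hôpital's rule: differentiate numerator and denominator separately.
  f(x) = -x + sin(x)   ⇒   f'(x) = cos(x) - 1
  g(x) = e^(x) - 1   ⇒   g'(x) = e^(x)
  lim(x→0) f'(x)/g'(x) = lim(x→0) (cos(x) - 1)/(e^(x))
  = 0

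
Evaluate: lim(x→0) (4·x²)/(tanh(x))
This is a 0/0 indeterminate form.

Apply L'Hôpital's rule: differentiate numerator and denominator separately.
  f(x) = 4·x^2   ⇒   f'(x) = 8·x
  g(x) = tanh(x)   ⇒   g'(x) = 1 - tanh(x)^2
  lim(x→0) f'(x)/g'(x) = lim(x→0) (8·x)/(1 - tanh(x)^2)
  = 0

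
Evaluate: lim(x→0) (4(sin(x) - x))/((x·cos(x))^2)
This is a 0/0 indeterminate form.

Apply L'Hôpital's rule: differentiate numerator and denominator separately.
  f(x) = -4·x + 4·sin(x)   ⇒   f'(x) = 4·cos(x) - 4
  g(x) = x^2·cos(x)^2   ⇒   g'(x) = -2·x^2·sin(x)·cos(x) + 2·x·cos(x)^2
  lim(x→0) f'(x)/g'(x) = lim(x→0) (4·cos(x) - 4)/(-2·x^2·sin(x)·cos(x) + 2·x·cos(x)^2)
  = 0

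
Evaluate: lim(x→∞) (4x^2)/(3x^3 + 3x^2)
This is an ∞/∞ indeterminate form.

Apply L'Hôpital's rule: differentiate numerator and denominator separately.
  f(x) = 4·x^2   ⇒   f'(x) = 8·x
  g(x) = 3·x^3 + 3·x^2   ⇒   g'(x) = 9·x^2 + 6·x
  lim(x→∞) f'(x)/g'(x) = lim(x→∞) (8·x)/(9·x^2 + 6·x)
  = 0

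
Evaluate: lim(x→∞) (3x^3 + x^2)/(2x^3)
This is an ∞/∞ indeterminate form.

Apply L'Hôpital's rule: differentiate numerator and denominator separately.
  f(x) = 3·x^3 + x^2   ⇒   f'(x) = 9·x^2 + 2·x
  g(x) = 2·x^3   ⇒   g'(x) = 6·x^2
  lim(x→∞) f'(x)/g'(x) = lim(x→∞) (9·x^2 + 2·x)/(6·x^2)
  = 3/2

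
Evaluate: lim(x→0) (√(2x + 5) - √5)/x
This is a standard limit.

Factor or rationalize the expression:
  lim(x→0) (√(2x + 5) - √5)/x = sqrt(5)/5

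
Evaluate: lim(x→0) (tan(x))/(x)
This is a 0/0 indeterminate form.

Apply L'Hôpital's rule: differentiate numerator and denominator separately.
  f(x) = tan(x)   ⇒   f'(x) = tan(x)^2 + 1
  g(x) = x   ⇒   g'(x) = 1
  lim(x→0) f'(x)/g'(x) = lim(x→0) (tan(x)^2 + 1)/(1)
  = 1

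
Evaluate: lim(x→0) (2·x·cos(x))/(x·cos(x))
This is a 0/0 indeterminate form.

Apply L'Hôpital's rule: differentiate numerator and denominator separately.
  f(x) = 2·x·cos(x)   ⇒   f'(x) = -2·x·sin(x) + 2·cos(x)
  g(x) = x·cos(x)   ⇒   g'(x) = -x·sin(x) + cos(x)
  lim(x→0) f'(x)/g'(x) = lim(x→0) (-2·x·sin(x) + 2·cos(x))/(-x·sin(x) + cos(x))
  = 2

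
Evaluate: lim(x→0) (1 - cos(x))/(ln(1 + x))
This is a 0/0 indeterminate form.

Apply L'Hôpital's rule: differentiate numerator and denominator separately.
  f(x) = 1 - cos(x)   ⇒   f'(x) = sin(x)
  g(x) = ln(x + 1)   ⇒   g'(x) = 1/(x + 1)
  lim(x→0) f'(x)/g'(x) = lim(x→0) (sin(x))/(1/(x + 1))
  = 0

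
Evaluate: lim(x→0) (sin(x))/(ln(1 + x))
This is a 0/0 indeterminate form.

Apply L'Hôpital's rule: differentiate numerator and denominator separately.
  f(x) = sin(x)   ⇒   f'(x) = cos(x)
  g(x) = ln(x + 1)   ⇒   g'(x) = 1/(x + 1)
  lim(x→0) f'(x)/g'(x) = lim(x→0) (cos(x))/(1/(x + 1))
  = 1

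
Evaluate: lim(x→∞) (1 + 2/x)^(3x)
This is an exponential indeterminate form.

For exponential indeterminate forms, take the natural log:
  Let L = lim(x→∞) (1 + 2/x)^(3x)
  Then ln(L) = lim(x→∞) [exponent × ln(base)]
  Evaluate using L'Hôpital or standard limits, then exponentiate.
  L = e^(6)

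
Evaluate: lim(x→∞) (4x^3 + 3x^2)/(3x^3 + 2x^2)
This is an ∞/∞ indeterminate form.

Apply L'Hôpital's rule: differentiate numerator and denominator separately.
  f(x) = 4·x^3 + 3·x^2   ⇒   f'(x) = 12·x^2 + 6·x
  g(x) = 3·x^3 + 2·x^2   ⇒   g'(x) = 9·x^2 + 4·x
  lim(x→∞) f'(x)/g'(x) = lim(x→∞) (12·x^2 + 6·x)/(9·x^2 + 4·x)
  = 4/3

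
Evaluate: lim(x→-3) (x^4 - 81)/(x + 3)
This is a standard limit.

Factor or rationalize the expression:
  lim(x→-3) (x^4 - 81)/(x + 3) = -108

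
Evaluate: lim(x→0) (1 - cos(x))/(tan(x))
This is a 0/0 indeterminate form.

Apply L'Hôpital's rule: differentiate numerator and denominator separately.
  f(x) = 1 - cos(x)   ⇒   f'(x) = sin(x)
  g(x) = tan(x)   ⇒   g'(x) = tan(x)^2 + 1
  lim(x→0) f'(x)/g'(x) = lim(x→0) (sin(x))/(tan(x)^2 + 1)
  = 0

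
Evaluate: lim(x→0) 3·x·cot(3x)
This is a 0·∞ indeterminate form.

Rewrite 0·∞ as a quotient (0/0 or ∞/∞ form), then apply L'Hôpital's rule:
  lim(x→0) 3·x·cot(3x) = 1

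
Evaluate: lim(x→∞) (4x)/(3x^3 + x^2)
This is an ∞/∞ indeterminate form.

Apply L'Hôpital's rule: differentiate numerator and denominator separately.
  f(x) = 4·x   ⇒   f'(x) = 4
  g(x) = 3·x^3 + x^2   ⇒   g'(x) = 9·x^2 + 2·x
  lim(x→∞) f'(x)/g'(x) = lim(x→∞) (4)/(9·x^2 + 2·x)
  = 0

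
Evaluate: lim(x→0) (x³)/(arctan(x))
This is a 0/0 indeterminate form.

Apply L'Hôpital's rule: differentiate numerator and denominator separately.
  f(x) = x^3   ⇒   f'(x) = 3·x^2
  g(x) = atan(x)   ⇒   g'(x) = 1/(x^2 + 1)
  lim(x→0) f'(x)/g'(x) = lim(x→0) (3·x^2)/(1/(x^2 + 1))
  = 0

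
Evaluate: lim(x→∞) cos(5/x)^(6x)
This is an exponential indeterminate form.

For exponential indeterminate forms, take the natural log:
  Let L = lim(x→∞) cos(5/x)^(6x)
  Then ln(L) = lim(x→∞) [exponent × ln(base)]
  Evaluate using L'Hôpital or standard limits, then exponentiate.
  L = 1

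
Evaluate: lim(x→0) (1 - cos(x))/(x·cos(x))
This is a 0/0 indeterminate form.

Apply L'Hôpital's rule: differentiate numerator and denominator separately.
  f(x) = 1 - cos(x)   ⇒   f'(x) = sin(x)
  g(x) = x·cos(x)   ⇒   g'(x) = -x·sin(x) + cos(x)
  lim(x→0) f'(x)/g'(x) = lim(x→0) (sin(x))/(-x·sin(x) + cos(x))
  = 0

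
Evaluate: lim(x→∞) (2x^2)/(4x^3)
This is an ∞/∞ indeterminate form.

Apply L'Hôpital's rule: differentiate numerator and denominator separately.
  f(x) = 2·x^2   ⇒   f'(x) = 4·x
  g(x) = 4·x^3   ⇒   g'(x) = 12·x^2
  lim(x→∞) f'(x)/g'(x) = lim(x→∞) (4·x)/(12·x^2)
  = 0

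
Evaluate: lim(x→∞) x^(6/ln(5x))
This is an exponential indeterminate form.

For exponential indeterminate forms, take the natural log:
  Let L = lim(x→∞) x^(6/ln(5x))
  Then ln(L) = lim(x→∞) [exponent × ln(base)]
  Evaluate using L'Hôpital or standard limits, then exponentiate.
  L = e^(6)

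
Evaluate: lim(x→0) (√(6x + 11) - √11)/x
This is a standard limit.

Factor or rationalize the expression:
  lim(x→0) (√(6x + 11) - √11)/x = 3·sqrt(11)/11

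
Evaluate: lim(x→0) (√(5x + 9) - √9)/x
This is a standard limit.

Factor or rationalize the expression:
  lim(x→0) (√(5x + 9) - √9)/x = 5/6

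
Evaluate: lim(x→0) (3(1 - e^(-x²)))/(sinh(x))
This is a 0/0 indeterminate form.

Apply L'Hôpital's rule: differentiate numerator and denominator separately.
  f(x) = 3 - 3·e^(-x^2)   ⇒   f'(x) = 6·x·e^(-x^2)
  g(x) = sinh(x)   ⇒   g'(x) = cosh(x)
  lim(x→0) f'(x)/g'(x) = lim(x→0) (6·x·e^(-x^2))/(cosh(x))
  = 0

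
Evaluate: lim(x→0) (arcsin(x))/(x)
This is a 0/0 indeterminate form.

Apply L'Hôpital's rule: differentiate numerator and denominator separately.
  f(x) = asin(x)   ⇒   f'(x) = 1/sqrt(1 - x^2)
  g(x) = x   ⇒   g'(x) = 1
  lim(x→0) f'(x)/g'(x) = lim(x→0) (1/sqrt(1 - x^2))/(1)
  = 1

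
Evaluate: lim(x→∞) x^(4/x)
This is an exponential indeterminate form.

For exponential indeterminate forms, take the natural log:
  Let L = lim(x→∞) x^(4/x)
  Then ln(L) = lim(x→∞) [exponent × ln(base)]
  Evaluate using L'Hôpital or standard limits, then exponentiate.
  L = 1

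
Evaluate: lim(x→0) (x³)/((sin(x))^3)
This is a 0/0 indeterminate form.

Apply L'Hôpital's rule: differentiate numerator and denominator separately.
  f(x) = x^3   ⇒   f'(x) = 3·x^2
  g(x) = sin(x)^3   ⇒   g'(x) = 3·sin(x)^2·cos(x)
  lim(x→0) f'(x)/g'(x) = lim(x→0) (3·x^2)/(3·sin(x)^2·cos(x))
  = 1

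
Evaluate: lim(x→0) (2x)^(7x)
This is an exponential indeterminate form.

For exponential indeterminate forms, take the natural log:
  Let L = lim(x→0) (2x)^(7x)
  Then ln(L) = lim(x→0) [exponent × ln(base)]
  Evaluate using L'Hôpital or standard limits, then exponentiate.
  L = 1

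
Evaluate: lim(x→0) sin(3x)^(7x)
This is an exponential indeterminate form.

For exponential indeterminate forms, take the natural log:
  Let L = lim(x→0) sin(3x)^(7x)
  Then ln(L) = lim(x→0) [exponent × ln(base)]
  Evaluate using L'Hôpital or standard limits, then exponentiate.
  L = 1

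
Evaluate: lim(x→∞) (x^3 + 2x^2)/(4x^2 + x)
This is an ∞/∞ indeterminate form.

Apply L'Hôpital's rule: differentiate numerator and denominator separately.
  f(x) = x^3 + 2·x^2   ⇒   f'(x) = 3·x^2 + 4·x
  g(x) = 4·x^2 + x   ⇒   g'(x) = 8·x + 1
  lim(x→∞) f'(x)/g'(x) = lim(x→∞) (3·x^2 + 4·x)/(8·x + 1)
  = ∞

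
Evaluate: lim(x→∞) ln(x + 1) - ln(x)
This is an ∞-∞ indeterminate form.

Combine fractions or rationalize to convert ∞-∞ to 0/0 form:
  lim(x→∞) ln(x + 1) - ln(x) = 0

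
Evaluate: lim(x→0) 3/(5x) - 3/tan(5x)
This is an ∞-∞ indeterminate form.

Combine fractions or rationalize to convert ∞-∞ to 0/0 form:
  lim(x→0) 3/(5x) - 3/tan(5x) = 0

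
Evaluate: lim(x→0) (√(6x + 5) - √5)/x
This is a standard limit.

Factor or rationalize the expression:
  lim(x→0) (√(6x + 5) - √5)/x = 3·sqrt(5)/5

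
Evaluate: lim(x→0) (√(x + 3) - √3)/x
This is a standard limit.

Factor or rationalize the expression:
  lim(x→0) (√(x + 3) - √3)/x = sqrt(3)/6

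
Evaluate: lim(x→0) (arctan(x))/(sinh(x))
This is a 0/0 indeterminate form.

Apply L'Hôpital's rule: differentiate numerator and denominator separately.
  f(x) = atan(x)   ⇒   f'(x) = 1/(x^2 + 1)
  g(x) = sinh(x)   ⇒   g'(x) = cosh(x)
  lim(x→0) f'(x)/g'(x) = lim(x→0) (1/(x^2 + 1))/(cosh(x))
  = 1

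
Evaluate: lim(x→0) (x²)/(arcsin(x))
This is a 0/0 indeterminate form.

Apply L'Hôpital's rule: differentiate numerator and denominator separately.
  f(x) = x^2   ⇒   f'(x) = 2·x
  g(x) = asin(x)   ⇒   g'(x) = 1/sqrt(1 - x^2)
  lim(x→0) f'(x)/g'(x) = lim(x→0) (2·x)/(1/sqrt(1 - x^2))
  = 0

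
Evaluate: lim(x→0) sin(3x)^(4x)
This is an exponential indeterminate form.

For exponential indeterminate forms, take the natural log:
  Let L = lim(x→0) sin(3x)^(4x)
  Then ln(L) = lim(x→0) [exponent × ln(base)]
  Evaluate using L'Hôpital or standard limits, then exponentiate.
  L = 1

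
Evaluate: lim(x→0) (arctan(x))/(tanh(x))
This is a 0/0 indeterminate form.

Apply L'Hôpital's rule: differentiate numerator and denominator separately.
  f(x) = atan(x)   ⇒   f'(x) = 1/(x^2 + 1)
  g(x) = tanh(x)   ⇒   g'(x) = 1 - tanh(x)^2
  lim(x→0) f'(x)/g'(x) = lim(x→0) (1/(x^2 + 1))/(1 - tanh(x)^2)
  = 1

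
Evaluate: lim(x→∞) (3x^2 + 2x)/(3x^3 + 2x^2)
This is an ∞/∞ indeterminate form.

Apply L'Hôpital's rule: differentiate numerator and denominator separately.
  f(x) = 3·x^2 + 2·x   ⇒   f'(x) = 6·x + 2
  g(x) = 3·x^3 + 2·x^2   ⇒   g'(x) = 9·x^2 + 4·x
  lim(x→∞) f'(x)/g'(x) = lim(x→∞) (6·x + 2)/(9·x^2 + 4·x)
  = 0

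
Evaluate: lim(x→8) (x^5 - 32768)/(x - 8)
This is a standard limit.

Factor or rationalize the expression:
  lim(x→8) (x^5 - 32768)/(x - 8) = 20480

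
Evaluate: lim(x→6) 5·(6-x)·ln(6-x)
This is a 0·∞ indeterminate form.

Rewrite 0·∞ as a quotient (0/0 or ∞/∞ form), then apply L'Hôpital's rule:
  lim(x→6) 5·(6-x)·ln(6-x) = 0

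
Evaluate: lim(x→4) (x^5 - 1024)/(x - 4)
This is a standard limit.

Factor or rationalize the expression:
  lim(x→4) (x^5 - 1024)/(x - 4) = 1280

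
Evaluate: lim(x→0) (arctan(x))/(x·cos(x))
This is a 0/0 indeterminate form.

Apply L'Hôpital's rule: differentiate numerator and denominator separately.
  f(x) = atan(x)   ⇒   f'(x) = 1/(x^2 + 1)
  g(x) = x·cos(x)   ⇒   g'(x) = -x·sin(x) + cos(x)
  lim(x→0) f'(x)/g'(x) = lim(x→0) (1/(x^2 + 1))/(-x·sin(x) + cos(x))
  = 1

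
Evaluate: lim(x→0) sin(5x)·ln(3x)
This is a 0·∞ indeterminate form.

Rewrite 0·∞ as a quotient (0/0 or ∞/∞ form), then apply L'Hôpital's rule:
  lim(x→0) sin(5x)·ln(3x) = 0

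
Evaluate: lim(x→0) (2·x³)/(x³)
This is a 0/0 indeterminate form.

Apply L'Hôpital's rule: differentiate numerator and denominator separately.
  f(x) = 2·x^3   ⇒   f'(x) = 6·x^2
  g(x) = x^3   ⇒   g'(x) = 3·x^2
  lim(x→0) f'(x)/g'(x) = lim(x→0) (6·x^2)/(3·x^2)
  = 2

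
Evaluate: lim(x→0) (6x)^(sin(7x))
This is an exponential indeterminate form.

For exponential indeterminate forms, take the natural log:
  Let L = lim(x→0) (6x)^(sin(7x))
  Then ln(L) = lim(x→0) [exponent × ln(base)]
  Evaluate using L'Hôpital or standard limits, then exponentiate.
  L = 1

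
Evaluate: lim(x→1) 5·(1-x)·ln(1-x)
This is a 0·∞ indeterminate form.

Rewrite 0·∞ as a quotient (0/0 or ∞/∞ form), then apply L'Hôpital's rule:
  lim(x→1) 5·(1-x)·ln(1-x) = 0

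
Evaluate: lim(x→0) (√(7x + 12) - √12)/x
This is a standard limit.

Factor or rationalize the expression:
  lim(x→0) (√(7x + 12) - √12)/x = 7·sqrt(3)/12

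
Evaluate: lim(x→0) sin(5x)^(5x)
This is an exponential indeterminate form.

For exponential indeterminate forms, take the natural log:
  Let L = lim(x→0) sin(5x)^(5x)
  Then ln(L) = lim(x→0) [exponent × ln(base)]
  Evaluate using L'Hôpital or standard limits, then exponentiate.
  L = 1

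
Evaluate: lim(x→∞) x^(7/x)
This is an exponential indeterminate form.

For exponential indeterminate forms, take the natural log:
  Let L = lim(x→∞) x^(7/x)
  Then ln(L) = lim(x→∞) [exponent × ln(base)]
  Evaluate using L'Hôpital or standard limits, then exponentiate.
  L = 1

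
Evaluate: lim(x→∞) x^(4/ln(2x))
This is an exponential indeterminate form.

For exponential indeterminate forms, take the natural log:
  Let L = lim(x→∞) x^(4/ln(2x))
  Then ln(L) = lim(x→∞) [exponent × ln(base)]
  Evaluate using L'Hôpital or standard limits, then exponentiate.
  L = e^(4)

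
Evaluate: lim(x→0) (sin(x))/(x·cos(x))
This is a 0/0 indeterminate form.

Apply L'Hôpital's rule: differentiate numerator and denominator separately.
  f(x) = sin(x)   ⇒   f'(x) = cos(x)
  g(x) = x·cos(x)   ⇒   g'(x) = -x·sin(x) + cos(x)
  lim(x→0) f'(x)/g'(x) = lim(x→0) (cos(x))/(-x·sin(x) + cos(x))
  = 1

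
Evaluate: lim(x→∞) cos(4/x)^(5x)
This is an exponential indeterminate form.

For exponential indeterminate forms, take the natural log:
  Let L = lim(x→∞) cos(4/x)^(5x)
  Then ln(L) = lim(x→∞) [exponent × ln(base)]
  Evaluate using L'Hôpital or standard limits, then exponentiate.
  L = 1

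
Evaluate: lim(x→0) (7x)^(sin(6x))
This is an exponential indeterminate form.

For exponential indeterminate forms, take the natural log:
  Let L = lim(x→0) (7x)^(sin(6x))
  Then ln(L) = lim(x→0) [exponent × ln(base)]
  Evaluate using L'Hôpital or standard limits, then exponentiate.
  L = 1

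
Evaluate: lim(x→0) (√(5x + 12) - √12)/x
This is a standard limit.

Factor or rationalize the expression:
  lim(x→0) (√(5x + 12) - √12)/x = 5·sqrt(3)/12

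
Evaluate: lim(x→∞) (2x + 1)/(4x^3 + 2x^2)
This is an ∞/∞ indeterminate form.

Apply L'Hôpital's rule: differentiate numerator and denominator separately.
  f(x) = 2·x + 1   ⇒   f'(x) = 2
  g(x) = 4·x^3 + 2·x^2   ⇒   g'(x) = 12·x^2 + 4·x
  lim(x→∞) f'(x)/g'(x) = lim(x→∞) (2)/(12·x^2 + 4·x)
  = 0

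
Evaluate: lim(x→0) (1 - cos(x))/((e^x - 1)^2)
This is a 0/0 indeterminate form.

Apply L'Hôpital's rule: differentiate numerator and denominator separately.
  f(x) = 1 - cos(x)   ⇒   f'(x) = sin(x)
  g(x) = (e^(x) - 1)^2   ⇒   g'(x) = 2·(e^(x) - 1)·e^(x)
  lim(x→0) f'(x)/g'(x) = lim(x→0) (sin(x))/(2·(e^(x) - 1)·e^(x))
  = 1/2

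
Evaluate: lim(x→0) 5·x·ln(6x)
This is a 0·∞ indeterminate form.

Rewrite 0·∞ as a quotient (0/0 or ∞/∞ form), then apply L'Hôpital's rule:
  lim(x→0) 5·x·ln(6x) = 0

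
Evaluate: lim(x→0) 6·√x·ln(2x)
This is a 0·∞ indeterminate form.

Rewrite 0·∞ as a quotient (0/0 or ∞/∞ form), then apply L'Hôpital's rule:
  lim(x→0) 6·√x·ln(2x) = 0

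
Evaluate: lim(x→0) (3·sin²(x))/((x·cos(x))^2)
This is a 0/0 indeterminate form.

Apply L'Hôpital's rule: differentiate numerator and denominator separately.
  f(x) = 3·sin(x)^2   ⇒   f'(x) = 6·sin(x)·cos(x)
  g(x) = x^2·cos(x)^2   ⇒   g'(x) = -2·x^2·sin(x)·cos(x) + 2·x·cos(x)^2
  lim(x→0) f'(x)/g'(x) = lim(x→0) (6·sin(x)·cos(x))/(-2·x^2·sin(x)·cos(x) + 2·x·cos(x)^2)
  = 3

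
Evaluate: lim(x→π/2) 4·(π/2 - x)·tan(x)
This is a 0·∞ indeterminate form.

Rewrite 0·∞ as a quotient (0/0 or ∞/∞ form), then apply L'Hôpital's rule:
  lim(x→π/2) 4·(π/2 - x)·tan(x) = 4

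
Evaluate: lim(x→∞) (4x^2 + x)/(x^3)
This is an ∞/∞ indeterminate form.

Apply L'Hôpital's rule: differentiate numerator and denominator separately.
  f(x) = 4·x^2 + x   ⇒   f'(x) = 8·x + 1
  g(x) = x^3   ⇒   g'(x) = 3·x^2
  lim(x→∞) f'(x)/g'(x) = lim(x→∞) (8·x + 1)/(3·x^2)
  = 0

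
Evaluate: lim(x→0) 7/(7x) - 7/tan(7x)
This is an ∞-∞ indeterminate form.

Combine fractions or rationalize to convert ∞-∞ to 0/0 form:
  lim(x→0) 7/(7x) - 7/tan(7x) = 0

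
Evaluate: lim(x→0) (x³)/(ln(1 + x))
This is a 0/0 indeterminate form.

Apply L'Hôpital's rule: differentiate numerator and denominator separately.
  f(x) = x^3   ⇒   f'(x) = 3·x^2
  g(x) = ln(x + 1)   ⇒   g'(x) = 1/(x + 1)
  lim(x→0) f'(x)/g'(x) = lim(x→0) (3·x^2)/(1/(x + 1))
  = 0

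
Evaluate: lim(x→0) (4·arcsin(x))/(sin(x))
This is a 0/0 indeterminate form.

Apply L'Hôpital's rule: differentiate numerator and denominator separately.
  f(x) = 4·asin(x)   ⇒   f'(x) = 4/sqrt(1 - x^2)
  g(x) = sin(x)   ⇒   g'(x) = cos(x)
  lim(x→0) f'(x)/g'(x) = lim(x→0) (4/sqrt(1 - x^2))/(cos(x))
  = 4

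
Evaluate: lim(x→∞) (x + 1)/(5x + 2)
This is an ∞/∞ indeterminate form.

Apply L'Hôpital's rule: differentiate numerator and denominator separately.
  f(x) = x + 1   ⇒   f'(x) = 1
  g(x) = 5·x + 2   ⇒   g'(x) = 5
  lim(x→∞) f'(x)/g'(x) = lim(x→∞) (1)/(5)
  = 1/5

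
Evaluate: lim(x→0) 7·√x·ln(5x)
This is a 0·∞ indeterminate form.

Rewrite 0·∞ as a quotient (0/0 or ∞/∞ form), then apply L'Hôpital's rule:
  lim(x→0) 7·√x·ln(5x) = 0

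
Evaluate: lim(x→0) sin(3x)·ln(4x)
This is a 0·∞ indeterminate form.

Rewrite 0·∞ as a quotient (0/0 or ∞/∞ form), then apply L'Hôpital's rule:
  lim(x→0) sin(3x)·ln(4x) = 0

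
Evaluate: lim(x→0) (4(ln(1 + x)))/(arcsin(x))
This is a 0/0 indeterminate form.

Apply L'Hôpital's rule: differentiate numerator and denominator separately.
  f(x) = 4·ln(x + 1)   ⇒   f'(x) = 4/(x + 1)
  g(x) = asin(x)   ⇒   g'(x) = 1/sqrt(1 - x^2)
  lim(x→0) f'(x)/g'(x) = lim(x→0) (4/(x + 1))/(1/sqrt(1 - x^2))
  = 4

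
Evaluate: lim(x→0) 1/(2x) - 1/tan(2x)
This is an ∞-∞ indeterminate form.

Combine fractions or rationalize to convert ∞-∞ to 0/0 form:
  lim(x→0) 1/(2x) - 1/tan(2x) = 0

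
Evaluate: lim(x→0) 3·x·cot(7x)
This is a 0·∞ indeterminate form.

Rewrite 0·∞ as a quotient (0/0 or ∞/∞ form), then apply L'Hôpital's rule:
  lim(x→0) 3·x·cot(7x) = 3/7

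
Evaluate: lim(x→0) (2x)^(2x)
This is an exponential indeterminate form.

For exponential indeterminate forms, take the natural log:
  Let L = lim(x→0) (2x)^(2x)
  Then ln(L) = lim(x→0) [exponent × ln(base)]
  Evaluate using L'Hôpital or standard limits, then exponentiate.
  L = 1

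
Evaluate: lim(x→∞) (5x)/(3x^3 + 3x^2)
This is an ∞/∞ indeterminate form.

Apply L'Hôpital's rule: differentiate numerator and denominator separately.
  f(x) = 5·x   ⇒   f'(x) = 5
  g(x) = 3·x^3 + 3·x^2   ⇒   g'(x) = 9·x^2 + 6·x
  lim(x→∞) f'(x)/g'(x) = lim(x→∞) (5)/(9·x^2 + 6·x)
  = 0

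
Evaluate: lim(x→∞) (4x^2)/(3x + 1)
This is an ∞/∞ indeterminate form.

Apply L'Hôpital's rule: differentiate numerator and denominator separately.
  f(x) = 4·x^2   ⇒   f'(x) = 8·x
  g(x) = 3·x + 1   ⇒   g'(x) = 3
  lim(x→∞) f'(x)/g'(x) = lim(x→∞) (8·x)/(3)
  = ∞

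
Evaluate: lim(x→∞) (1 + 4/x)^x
This is an exponential indeterminate form.

For exponential indeterminate forms, take the natural log:
  Let L = lim(x→∞) (1 + 4/x)^x
  Then ln(L) = lim(x→∞) [exponent × ln(base)]
  Evaluate using L'Hôpital or standard limits, then exponentiate.
  L = e^(4)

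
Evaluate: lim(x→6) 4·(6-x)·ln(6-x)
This is a 0·∞ indeterminate form.

Rewrite 0·∞ as a quotient (0/0 or ∞/∞ form), then apply L'Hôpital's rule:
  lim(x→6) 4·(6-x)·ln(6-x) = 0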